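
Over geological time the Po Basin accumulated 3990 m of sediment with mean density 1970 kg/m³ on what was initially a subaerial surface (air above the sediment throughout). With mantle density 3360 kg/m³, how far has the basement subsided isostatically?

2340 m

Subaerial load: s = t ρ_sed / ρ_m = 3990 m × 1970/3360 = 2340 m.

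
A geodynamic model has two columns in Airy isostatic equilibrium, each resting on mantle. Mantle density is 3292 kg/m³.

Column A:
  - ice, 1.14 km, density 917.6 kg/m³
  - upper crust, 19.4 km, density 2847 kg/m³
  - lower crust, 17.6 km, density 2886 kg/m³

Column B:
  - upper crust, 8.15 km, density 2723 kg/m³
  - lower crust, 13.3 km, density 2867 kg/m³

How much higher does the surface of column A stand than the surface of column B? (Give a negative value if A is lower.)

2.49 km

For any compensation level in the mantle, the mantle terms cancel and isostasy reduces to e = (Σt_A − Σt_B) − (Σ(ρt)_A − Σ(ρt)_B) / ρ_m.
Σt_A = 38.14 km; Σt_B = 21.45 km; Σ(ρt)_A = 107071.464; Σ(ρt)_B = 60323.55 (in km·kg/m³).
e = (38.14 − 21.45) − (107071.464 − 60323.55) / 3292 = 2.49 km.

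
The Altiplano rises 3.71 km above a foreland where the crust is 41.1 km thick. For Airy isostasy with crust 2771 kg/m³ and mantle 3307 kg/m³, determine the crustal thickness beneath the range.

Root depth r = h ρ_c / (ρ_m − ρ_c) = 3.71 km × 2771 / 536 = 19.18 km.
Total thickness = T + h + r = 41.1 km + 3.71 km + 19.18 km = 64 km.

64 km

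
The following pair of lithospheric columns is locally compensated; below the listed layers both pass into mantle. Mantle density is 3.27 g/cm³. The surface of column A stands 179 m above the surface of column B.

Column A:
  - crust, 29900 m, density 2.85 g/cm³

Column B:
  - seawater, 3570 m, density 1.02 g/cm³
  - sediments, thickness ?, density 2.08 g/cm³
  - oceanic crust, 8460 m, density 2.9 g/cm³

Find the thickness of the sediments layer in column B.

681 m

Take the compensation level at the base of the deeper column (depth z_c below the surface of column A) and equate Σ ρ_i t_i down to z_c; mantle fills any gap and the z_c terms cancel.
Column A: 29900×2.85 + (z_c − 29900)×3.27
Column B: 179×0 + 3570×1.02 + x×2.08 + 8460×2.9 + (z_c − 179 − 12030 − x)×3.27
The z_c×3.27 term appears on both sides and cancels. Collect the known terms of each column as K = Σ(ρt)_known − 3.27 × (depth of known layers): K_A = 85215 − 3.27×29900 = −12558; K_B = 28175.4 − 3.27×(179 + 12030) = −11748.03.
Balance: K_A = K_B − x×(3.27 − 2.08), so x = (K_B − K_A)/(3.27 − 2.08) = 809.97/1.19 = 681 m.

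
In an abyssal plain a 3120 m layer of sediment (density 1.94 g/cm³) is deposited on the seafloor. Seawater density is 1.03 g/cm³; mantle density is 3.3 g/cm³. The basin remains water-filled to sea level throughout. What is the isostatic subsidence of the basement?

1250 m

Submarine loading: the sediment displaces seawater, and the subsidence is in turn flooded, so s (ρ_m − ρ_w) = t (ρ_sed − ρ_w).
s = 3120 m × (1.94 − 1.03) / (3.3 − 1.03) = 1250 m.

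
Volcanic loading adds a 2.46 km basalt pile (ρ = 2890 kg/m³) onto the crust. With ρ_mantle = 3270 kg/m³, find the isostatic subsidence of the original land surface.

2.17 km

Subaerial loading: s = t ρ_load / ρ_m.
s = 2.46 km × 2890/3270 = 2.17 km.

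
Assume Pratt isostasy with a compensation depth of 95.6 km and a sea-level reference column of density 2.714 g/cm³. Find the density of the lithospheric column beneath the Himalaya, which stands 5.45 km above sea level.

Pratt balance: ρ_ref D = ρ (D + h).
ρ = ρ_ref D/(D + h) = 2.714 × 95.6 km/(95.6 km + 5.45 km) = 2.57 g/cm³.

2.57 g/cm³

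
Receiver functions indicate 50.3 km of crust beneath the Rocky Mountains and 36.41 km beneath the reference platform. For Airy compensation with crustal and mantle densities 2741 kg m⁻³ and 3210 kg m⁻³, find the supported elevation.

2.03 km

Excess crust Δ = 50.3 km − 36.41 km = 13.89 km, split between elevation h and root r with h + r = Δ.
Airy balance ρ_c h = (ρ_m − ρ_c) r gives r = h ρ_c/(ρ_m − ρ_c), so h (1 + ρ_c/(ρ_m − ρ_c)) = Δ, i.e. h = Δ (ρ_m − ρ_c)/ρ_m.
h = 13.89 km × 469/3210 = 2.03 km.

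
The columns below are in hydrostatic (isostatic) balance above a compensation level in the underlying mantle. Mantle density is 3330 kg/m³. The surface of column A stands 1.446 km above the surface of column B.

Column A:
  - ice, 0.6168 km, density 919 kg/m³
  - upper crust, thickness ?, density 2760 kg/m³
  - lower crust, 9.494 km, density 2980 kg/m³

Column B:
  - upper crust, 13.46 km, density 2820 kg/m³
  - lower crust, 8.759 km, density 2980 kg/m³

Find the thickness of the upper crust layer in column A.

Take the compensation level at the base of the deeper column (depth z_c below the surface of column A) and equate Σ ρ_i t_i down to z_c; mantle fills any gap and the z_c terms cancel.
Column A: 0.6168×919 + x×2760 + 9.494×2980 + (z_c − 10.1108 − x)×3330
Column B: 1.446×0 + 13.46×2820 + 8.759×2980 + (z_c − 1.446 − 22.219)×3330
The z_c×3330 term appears on both sides and cancels. Collect the known terms of each column as K = Σ(ρt)_known − 3330 × (depth of known layers): K_A = 28858.9592 − 3330×10.1108 = −4810.0048; K_B = 64059.02 − 3330×(1.446 + 22.219) = −14745.43.
Balance: K_A − x×(3330 − 2760) = K_B, so x = (K_A − K_B)/(3330 − 2760) = 9935.43/570 = 17.4 km.

17.4 km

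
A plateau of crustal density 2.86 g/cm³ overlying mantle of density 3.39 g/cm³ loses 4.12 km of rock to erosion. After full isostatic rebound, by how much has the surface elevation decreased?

Rebound u = e ρ_c/ρ_m = 4.12 km × 2.86/3.39 = 3.476 km.
Net surface drop = e − u = 4.12 km − 3.476 km = e (ρ_m − ρ_c)/ρ_m = 0.644 km.

0.644 km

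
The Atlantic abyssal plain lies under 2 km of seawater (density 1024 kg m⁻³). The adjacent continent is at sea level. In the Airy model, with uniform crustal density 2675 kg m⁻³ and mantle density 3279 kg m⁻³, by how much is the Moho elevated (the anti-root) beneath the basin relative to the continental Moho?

In Airy isostatic equilibrium: replacing crust with seawater at the top is compensated by replacing crust with mantle at the base: d (ρ_c − ρ_w) = a (ρ_m − ρ_c).
a = d (ρ_c − ρ_w)/(ρ_m − ρ_c) = 2 km × 1651/604 = 5.47 km.

5.47 km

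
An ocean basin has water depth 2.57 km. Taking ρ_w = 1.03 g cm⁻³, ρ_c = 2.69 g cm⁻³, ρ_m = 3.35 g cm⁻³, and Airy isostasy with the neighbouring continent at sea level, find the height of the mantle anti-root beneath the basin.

By Archimedes' principle applied to the lithosphere: replacing crust with seawater at the top is compensated by replacing crust with mantle at the base: d (ρ_c − ρ_w) = a (ρ_m − ρ_c).
a = d (ρ_c − ρ_w)/(ρ_m − ρ_c) = 2.57 km × 1.66/0.66 = 6.46 km.

6.46 km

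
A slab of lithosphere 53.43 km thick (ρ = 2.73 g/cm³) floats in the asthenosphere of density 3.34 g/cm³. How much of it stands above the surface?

9.76 km

Floating equilibrium: submerged depth d = t ρ_obj/ρ_fluid = 53.43 km × 2.73/3.34 = 43.67 km.
Freeboard = t − d = 53.43 km − 43.67 km = 9.76 km.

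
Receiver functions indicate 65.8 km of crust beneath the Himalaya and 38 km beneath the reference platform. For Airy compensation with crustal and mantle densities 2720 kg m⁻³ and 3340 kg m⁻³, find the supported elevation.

5.16 km

Excess crust Δ = 65.8 km − 38 km = 27.8 km, split between elevation h and root r with h + r = Δ.
Airy balance ρ_c h = (ρ_m − ρ_c) r gives r = h ρ_c/(ρ_m − ρ_c), so h (1 + ρ_c/(ρ_m − ρ_c)) = Δ, i.e. h = Δ (ρ_m − ρ_c)/ρ_m.
h = 27.8 km × 620/3340 = 5.16 km.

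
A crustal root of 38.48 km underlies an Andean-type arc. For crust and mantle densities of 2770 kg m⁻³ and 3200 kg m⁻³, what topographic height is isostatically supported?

Equating mass per unit area of the two columns: ρ_c h = (ρ_m − ρ_c) r.
h = r (ρ_m − ρ_c) / ρ_c = 38.48 km × (3200 − 2770) / 2770 = 5.97 km.

5.97 km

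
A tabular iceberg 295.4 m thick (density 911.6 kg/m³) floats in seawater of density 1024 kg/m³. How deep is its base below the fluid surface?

263 m

Draft d = t ρ_obj/ρ_fluid = 295.4 m × 911.6/1024 = 263 m.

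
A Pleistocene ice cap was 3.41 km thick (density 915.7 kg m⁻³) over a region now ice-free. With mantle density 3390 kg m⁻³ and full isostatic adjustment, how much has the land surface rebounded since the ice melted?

Removing the load lets mantle flow back in; uplift u satisfies ρ_ice t = ρ_m u.
u = t ρ_ice/ρ_m = 3.41 km × 915.7/3390 = 0.921 km.

0.921 km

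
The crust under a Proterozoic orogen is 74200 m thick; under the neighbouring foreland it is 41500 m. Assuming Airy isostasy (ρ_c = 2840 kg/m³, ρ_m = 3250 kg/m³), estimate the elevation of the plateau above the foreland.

4130 m

Excess crust Δ = 74200 m − 41500 m = 32700 m, split between elevation h and root r with h + r = Δ.
Airy balance ρ_c h = (ρ_m − ρ_c) r gives r = h ρ_c/(ρ_m − ρ_c), so h (1 + ρ_c/(ρ_m − ρ_c)) = Δ, i.e. h = Δ (ρ_m − ρ_c)/ρ_m.
h = 32700 m × 410/3250 = 4130 m.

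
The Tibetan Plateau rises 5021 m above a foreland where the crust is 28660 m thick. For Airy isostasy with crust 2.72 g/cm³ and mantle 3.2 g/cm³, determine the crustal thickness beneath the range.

62100 m

Root depth r = h ρ_c / (ρ_m − ρ_c) = 5021 m × 2.72 / 0.48 = 28450 m.
Total thickness = T + h + r = 28660 m + 5021 m + 28450 m = 62100 m.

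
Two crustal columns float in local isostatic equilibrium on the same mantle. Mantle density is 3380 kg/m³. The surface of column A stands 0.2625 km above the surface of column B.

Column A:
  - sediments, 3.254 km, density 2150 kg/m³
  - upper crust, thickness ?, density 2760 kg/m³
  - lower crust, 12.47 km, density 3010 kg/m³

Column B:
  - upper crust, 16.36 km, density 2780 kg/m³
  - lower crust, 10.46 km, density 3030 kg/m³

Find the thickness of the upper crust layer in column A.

9.27 km

Take the compensation level at the base of the deeper column (depth z_c below the surface of column A) and equate Σ ρ_i t_i down to z_c; mantle fills any gap and the z_c terms cancel.
Column A: 3.254×2150 + x×2760 + 12.47×3010 + (z_c − 15.724 − x)×3380
Column B: 0.2625×0 + 16.36×2780 + 10.46×3030 + (z_c − 0.2625 − 26.82)×3380
The z_c×3380 term appears on both sides and cancels. Collect the known terms of each column as K = Σ(ρt)_known − 3380 × (depth of known layers): K_A = 44530.8 − 3380×15.724 = −8616.32; K_B = 77174.6 − 3380×(0.2625 + 26.82) = −14364.25.
Balance: K_A − x×(3380 − 2760) = K_B, so x = (K_A − K_B)/(3380 − 2760) = 5747.93/620 = 9.27 km.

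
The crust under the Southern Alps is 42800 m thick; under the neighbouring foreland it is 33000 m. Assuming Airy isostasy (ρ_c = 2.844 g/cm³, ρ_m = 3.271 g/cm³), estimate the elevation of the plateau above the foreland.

Excess crust Δ = 42800 m − 33000 m = 9800 m, split between elevation h and root r with h + r = Δ.
Airy balance ρ_c h = (ρ_m − ρ_c) r gives r = h ρ_c/(ρ_m − ρ_c), so h (1 + ρ_c/(ρ_m − ρ_c)) = Δ, i.e. h = Δ (ρ_m − ρ_c)/ρ_m.
h = 9800 m × 0.427/3.271 = 1280 m.

1280 m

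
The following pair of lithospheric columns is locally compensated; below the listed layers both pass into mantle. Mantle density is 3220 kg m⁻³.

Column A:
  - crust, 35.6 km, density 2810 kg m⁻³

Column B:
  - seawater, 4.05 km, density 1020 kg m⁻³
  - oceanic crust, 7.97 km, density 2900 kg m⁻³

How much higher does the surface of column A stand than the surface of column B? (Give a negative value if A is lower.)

For any compensation level in the mantle, the mantle terms cancel and isostasy reduces to e = (Σt_A − Σt_B) − (Σ(ρt)_A − Σ(ρt)_B) / ρ_m.
Σt_A = 35.6 km; Σt_B = 12.02 km; Σ(ρt)_A = 100036; Σ(ρt)_B = 27244 (in km·kg m⁻³).
e = (35.6 − 12.02) − (100036 − 27244) / 3220 = 0.974 km.

0.974 km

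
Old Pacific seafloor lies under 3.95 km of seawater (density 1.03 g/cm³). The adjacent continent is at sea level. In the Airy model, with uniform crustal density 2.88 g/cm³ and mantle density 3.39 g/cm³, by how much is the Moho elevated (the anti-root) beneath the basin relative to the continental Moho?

Isostatic balance requires: replacing crust with seawater at the top is compensated by replacing crust with mantle at the base: d (ρ_c − ρ_w) = a (ρ_m − ρ_c).
a = d (ρ_c − ρ_w)/(ρ_m − ρ_c) = 3.95 km × 1.85/0.51 = 14.3 km.

14.3 km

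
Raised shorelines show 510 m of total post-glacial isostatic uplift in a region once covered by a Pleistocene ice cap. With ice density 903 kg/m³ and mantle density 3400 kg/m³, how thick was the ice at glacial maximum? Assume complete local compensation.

u = t ρ_ice/ρ_m → t = u ρ_m/ρ_ice = 510 m × 3400/903 = 1920 m.

1920 m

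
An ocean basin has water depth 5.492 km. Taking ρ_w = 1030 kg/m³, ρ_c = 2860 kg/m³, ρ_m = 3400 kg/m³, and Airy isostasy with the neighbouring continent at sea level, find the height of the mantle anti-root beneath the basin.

18.6 km

Equating mass per unit area of the two columns: replacing crust with seawater at the top is compensated by replacing crust with mantle at the base: d (ρ_c − ρ_w) = a (ρ_m − ρ_c).
a = d (ρ_c − ρ_w)/(ρ_m − ρ_c) = 5.492 km × 1830/540 = 18.6 km.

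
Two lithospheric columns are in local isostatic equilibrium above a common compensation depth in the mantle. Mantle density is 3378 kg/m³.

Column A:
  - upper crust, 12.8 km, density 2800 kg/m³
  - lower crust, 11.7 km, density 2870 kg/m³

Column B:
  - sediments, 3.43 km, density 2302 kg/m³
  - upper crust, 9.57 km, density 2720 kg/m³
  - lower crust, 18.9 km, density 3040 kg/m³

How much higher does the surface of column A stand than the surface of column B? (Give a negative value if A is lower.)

−0.898 km

For any compensation level in the mantle, the mantle terms cancel and isostasy reduces to e = (Σt_A − Σt_B) − (Σ(ρt)_A − Σ(ρt)_B) / ρ_m.
Σt_A = 24.5 km; Σt_B = 31.9 km; Σ(ρt)_A = 69419; Σ(ρt)_B = 91382.26 (in km·kg/m³).
e = (24.5 − 31.9) − (69419 − 91382.26) / 3378 = −0.898 km.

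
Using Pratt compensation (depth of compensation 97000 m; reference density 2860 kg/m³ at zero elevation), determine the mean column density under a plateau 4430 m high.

2740 kg/m³

Pratt balance: ρ_ref D = ρ (D + h).
ρ = ρ_ref D/(D + h) = 2860 × 97000 m/(97000 m + 4430 m) = 2740 kg/m³.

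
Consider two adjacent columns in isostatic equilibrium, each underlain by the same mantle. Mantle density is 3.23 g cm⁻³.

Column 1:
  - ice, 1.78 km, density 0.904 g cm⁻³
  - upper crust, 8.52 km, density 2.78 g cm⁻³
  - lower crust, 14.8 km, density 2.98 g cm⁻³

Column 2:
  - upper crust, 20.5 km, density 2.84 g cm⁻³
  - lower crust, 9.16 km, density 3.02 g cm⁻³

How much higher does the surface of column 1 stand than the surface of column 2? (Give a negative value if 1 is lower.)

For any compensation level in the mantle, the mantle terms cancel and isostasy reduces to e = (Σt_1 − Σt_2) − (Σ(ρt)_1 − Σ(ρt)_2) / ρ_m.
Σt_1 = 25.1 km; Σt_2 = 29.66 km; Σ(ρt)_1 = 69.39872; Σ(ρt)_2 = 85.8832 (in km·g cm⁻³).
e = (25.1 − 29.66) − (69.39872 − 85.8832) / 3.23 = 0.544 km.

0.544 km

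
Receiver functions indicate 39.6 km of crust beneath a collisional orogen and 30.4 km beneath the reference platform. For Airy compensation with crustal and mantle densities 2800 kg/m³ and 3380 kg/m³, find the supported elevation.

Excess crust Δ = 39.6 km − 30.4 km = 9.2 km, split between elevation h and root r with h + r = Δ.
Airy balance ρ_c h = (ρ_m − ρ_c) r gives r = h ρ_c/(ρ_m − ρ_c), so h (1 + ρ_c/(ρ_m − ρ_c)) = Δ, i.e. h = Δ (ρ_m − ρ_c)/ρ_m.
h = 9.2 km × 580/3380 = 1.58 km.

1.58 km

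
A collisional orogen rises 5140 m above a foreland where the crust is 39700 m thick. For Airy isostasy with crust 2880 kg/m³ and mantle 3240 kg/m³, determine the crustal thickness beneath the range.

Root depth r = h ρ_c / (ρ_m − ρ_c) = 5140 m × 2880 / 360 = 41120 m.
Total thickness = T + h + r = 39700 m + 5140 m + 41120 m = 86000 m.

86000 m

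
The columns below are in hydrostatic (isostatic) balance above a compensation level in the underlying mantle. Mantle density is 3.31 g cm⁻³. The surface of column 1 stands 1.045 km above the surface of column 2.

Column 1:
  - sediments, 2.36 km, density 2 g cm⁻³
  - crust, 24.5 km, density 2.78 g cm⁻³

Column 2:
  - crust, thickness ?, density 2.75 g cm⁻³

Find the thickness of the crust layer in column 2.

Take the compensation level at the base of the deeper column (depth z_c below the surface of column 1) and equate Σ ρ_i t_i down to z_c; mantle fills any gap and the z_c terms cancel.
Column 1: 2.36×2 + 24.5×2.78 + (z_c − 26.86)×3.31
Column 2: 1.045×0 + x×2.75 + (z_c − 1.045 − 0 − x)×3.31
The z_c×3.31 term appears on both sides and cancels. Collect the known terms of each column as K = Σ(ρt)_known − 3.31 × (depth of known layers): K_1 = 72.83 − 3.31×26.86 = −16.0766; K_2 = 0 − 3.31×(1.045 + 0) = −3.45895.
Balance: K_1 = K_2 − x×(3.31 − 2.75), so x = (K_2 − K_1)/(3.31 − 2.75) = 12.6176/0.56 = 22.5 km.

22.5 km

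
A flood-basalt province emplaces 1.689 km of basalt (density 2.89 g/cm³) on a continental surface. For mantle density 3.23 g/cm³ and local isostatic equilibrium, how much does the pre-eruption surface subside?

1.51 km

Subaerial loading: s = t ρ_load / ρ_m.
s = 1.689 km × 2.89/3.23 = 1.51 km.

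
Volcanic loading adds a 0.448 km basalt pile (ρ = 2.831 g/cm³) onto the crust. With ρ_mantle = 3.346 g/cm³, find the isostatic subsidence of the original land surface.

Subaerial loading: s = t ρ_load / ρ_m.
s = 0.448 km × 2.831/3.346 = 0.379 km.

0.379 km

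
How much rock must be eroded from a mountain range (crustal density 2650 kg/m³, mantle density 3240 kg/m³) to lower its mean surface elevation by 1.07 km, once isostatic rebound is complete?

5.88 km

Net drop Δ = e − u = e − e ρ_c/ρ_m = e (ρ_m − ρ_c)/ρ_m.
e = Δ ρ_m/(ρ_m − ρ_c) = 1.07 km × 3240/590 = 5.88 km.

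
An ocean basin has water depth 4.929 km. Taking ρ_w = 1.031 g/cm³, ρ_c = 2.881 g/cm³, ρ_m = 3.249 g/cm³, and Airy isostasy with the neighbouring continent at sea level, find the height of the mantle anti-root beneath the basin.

Isostatic balance requires: replacing crust with seawater at the top is compensated by replacing crust with mantle at the base: d (ρ_c − ρ_w) = a (ρ_m − ρ_c).
a = d (ρ_c − ρ_w)/(ρ_m − ρ_c) = 4.929 km × 1.85/0.368 = 24.8 km.

24.8 km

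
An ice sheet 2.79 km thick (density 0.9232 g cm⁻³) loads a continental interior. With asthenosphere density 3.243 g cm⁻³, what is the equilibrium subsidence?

Balancing pressure at the compensation depth: the ice load ρ_ice t is balanced by mantle displaced below, ρ_m s.
s = t ρ_ice / ρ_m = 2.79 km × 0.9232/3.243 = 0.794 km.

0.794 km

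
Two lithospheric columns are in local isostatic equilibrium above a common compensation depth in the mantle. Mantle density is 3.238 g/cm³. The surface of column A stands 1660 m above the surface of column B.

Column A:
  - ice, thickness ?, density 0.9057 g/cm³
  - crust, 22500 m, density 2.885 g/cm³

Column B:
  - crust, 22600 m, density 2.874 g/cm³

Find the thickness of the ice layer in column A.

2430 m

Take the compensation level at the base of the deeper column (depth z_c below the surface of column A) and equate Σ ρ_i t_i down to z_c; mantle fills any gap and the z_c terms cancel.
Column A: x×0.9057 + 22500×2.885 + (z_c − 22500 − x)×3.238
Column B: 1660×0 + 22600×2.874 + (z_c − 1660 − 22600)×3.238
The z_c×3.238 term appears on both sides and cancels. Collect the known terms of each column as K = Σ(ρt)_known − 3.238 × (depth of known layers): K_A = 64912.5 − 3.238×22500 = −7942.5; K_B = 64952.4 − 3.238×(1660 + 22600) = −13601.48.
Balance: K_A − x×(3.238 − 0.9057) = K_B, so x = (K_A − K_B)/(3.238 − 0.9057) = 5658.98/2.3323 = 2430 m.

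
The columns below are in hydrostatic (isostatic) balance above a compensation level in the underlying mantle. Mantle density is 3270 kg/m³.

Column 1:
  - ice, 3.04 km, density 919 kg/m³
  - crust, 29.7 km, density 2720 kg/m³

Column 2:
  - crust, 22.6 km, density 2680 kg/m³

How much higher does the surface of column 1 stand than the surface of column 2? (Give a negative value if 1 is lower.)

For any compensation level in the mantle, the mantle terms cancel and isostasy reduces to e = (Σt_1 − Σt_2) − (Σ(ρt)_1 − Σ(ρt)_2) / ρ_m.
Σt_1 = 32.74 km; Σt_2 = 22.6 km; Σ(ρt)_1 = 83577.76; Σ(ρt)_2 = 60568 (in km·kg/m³).
e = (32.74 − 22.6) − (83577.76 − 60568) / 3270 = 3.1 km.

3.1 km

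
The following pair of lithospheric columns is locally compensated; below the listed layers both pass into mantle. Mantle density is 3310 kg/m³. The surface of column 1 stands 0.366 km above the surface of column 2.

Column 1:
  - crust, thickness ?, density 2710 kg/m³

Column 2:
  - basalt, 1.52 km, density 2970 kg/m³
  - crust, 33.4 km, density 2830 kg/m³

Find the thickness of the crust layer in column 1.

Take the compensation level at the base of the deeper column (depth z_c below the surface of column 1) and equate Σ ρ_i t_i down to z_c; mantle fills any gap and the z_c terms cancel.
Column 1: x×2710 + (z_c − 0 − x)×3310
Column 2: 0.366×0 + 1.52×2970 + 33.4×2830 + (z_c − 0.366 − 34.92)×3310
The z_c×3310 term appears on both sides and cancels. Collect the known terms of each column as K = Σ(ρt)_known − 3310 × (depth of known layers): K_1 = 0 − 3310×0 = 0; K_2 = 99036.4 − 3310×(0.366 + 34.92) = −17760.26.
Balance: K_1 − x×(3310 − 2710) = K_2, so x = (K_1 − K_2)/(3310 − 2710) = 17760.3/600 = 29.6 km.

29.6 km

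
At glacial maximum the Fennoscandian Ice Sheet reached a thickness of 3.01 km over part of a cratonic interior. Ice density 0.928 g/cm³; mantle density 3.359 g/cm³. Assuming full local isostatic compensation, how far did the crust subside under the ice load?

Isostatic balance requires: the ice load ρ_ice t is balanced by mantle displaced below, ρ_m s.
s = t ρ_ice / ρ_m = 3.01 km × 0.928/3.359 = 0.832 km.

0.832 km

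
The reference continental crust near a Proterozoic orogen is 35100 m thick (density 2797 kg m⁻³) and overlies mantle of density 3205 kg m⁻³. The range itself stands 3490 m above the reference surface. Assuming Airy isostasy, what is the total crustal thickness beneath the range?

62500 m

Root depth r = h ρ_c / (ρ_m − ρ_c) = 3490 m × 2797 / 408 = 23930 m.
Total thickness = T + h + r = 35100 m + 3490 m + 23930 m = 62500 m.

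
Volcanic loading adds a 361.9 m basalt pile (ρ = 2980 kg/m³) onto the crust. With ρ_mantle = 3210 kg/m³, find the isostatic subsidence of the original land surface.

Subaerial loading: s = t ρ_load / ρ_m.
s = 361.9 m × 2980/3210 = 336 m.

336 m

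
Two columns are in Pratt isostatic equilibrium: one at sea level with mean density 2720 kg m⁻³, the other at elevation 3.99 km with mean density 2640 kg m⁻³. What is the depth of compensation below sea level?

132 km

ρ_ref D = ρ (D + h) → D (ρ_ref − ρ) = ρ h.
D = ρ h/(ρ_ref − ρ) = 2640 × 3.99 km/(2720 − 2640) = 132 km.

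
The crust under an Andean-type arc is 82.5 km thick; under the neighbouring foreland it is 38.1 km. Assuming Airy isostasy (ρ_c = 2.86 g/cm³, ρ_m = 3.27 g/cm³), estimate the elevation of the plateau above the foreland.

5.57 km

Excess crust Δ = 82.5 km − 38.1 km = 44.4 km, split between elevation h and root r with h + r = Δ.
Airy balance ρ_c h = (ρ_m − ρ_c) r gives r = h ρ_c/(ρ_m − ρ_c), so h (1 + ρ_c/(ρ_m − ρ_c)) = Δ, i.e. h = Δ (ρ_m − ρ_c)/ρ_m.
h = 44.4 km × 0.41/3.27 = 5.57 km.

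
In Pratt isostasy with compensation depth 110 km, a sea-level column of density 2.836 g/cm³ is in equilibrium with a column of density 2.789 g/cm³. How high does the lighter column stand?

1.85 km

ρ_ref D = ρ (D + h) → h = D (ρ_ref − ρ)/ρ.
h = 110 km × (2.836 − 2.789)/2.789 = 1.85 km.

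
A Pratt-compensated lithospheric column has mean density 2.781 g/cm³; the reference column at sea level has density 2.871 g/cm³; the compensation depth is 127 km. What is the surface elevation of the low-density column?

ρ_ref D = ρ (D + h) → h = D (ρ_ref − ρ)/ρ.
h = 127 km × (2.871 − 2.781)/2.781 = 4.11 km.

4.11 km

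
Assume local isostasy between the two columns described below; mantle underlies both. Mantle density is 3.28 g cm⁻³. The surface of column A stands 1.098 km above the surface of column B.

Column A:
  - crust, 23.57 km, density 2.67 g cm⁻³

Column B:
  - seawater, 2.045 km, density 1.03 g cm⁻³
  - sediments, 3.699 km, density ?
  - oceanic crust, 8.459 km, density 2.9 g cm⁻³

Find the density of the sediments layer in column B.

Take the compensation level at the base of the deeper column (depth z_c below the surface of column A) and equate Σ ρ_i t_i down to z_c; mantle fills any gap and the z_c terms cancel.
Column A: 23.57×2.67 + (z_c − 23.57)×3.28
Column B: 1.098×0 + 2.045×1.03 + 3.699×ρ + 8.459×2.9 + (z_c − 1.098 − 14.203)×3.28
The z_c×3.28 term appears on both sides and cancels. Collect the known terms of each column as K = Σ(ρt)_known − 3.28 × (depth of known layers): K_A = 62.9319 − 3.28×23.57 = −14.3777; K_B = 26.63745 − 3.28×(1.098 + 14.203) = −23.54983.
Balance: K_A = K_B + 3.699×ρ, so ρ = (K_A − K_B)/3.699 = 9.17213/3.699 = 2.48 g cm⁻³.

2.48 g cm⁻³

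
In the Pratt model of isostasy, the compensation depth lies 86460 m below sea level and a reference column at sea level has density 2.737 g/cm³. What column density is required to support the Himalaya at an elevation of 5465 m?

Pratt balance: ρ_ref D = ρ (D + h).
ρ = ρ_ref D/(D + h) = 2.737 × 86460 m/(86460 m + 5465 m) = 2.57 g/cm³.

2.57 g/cm³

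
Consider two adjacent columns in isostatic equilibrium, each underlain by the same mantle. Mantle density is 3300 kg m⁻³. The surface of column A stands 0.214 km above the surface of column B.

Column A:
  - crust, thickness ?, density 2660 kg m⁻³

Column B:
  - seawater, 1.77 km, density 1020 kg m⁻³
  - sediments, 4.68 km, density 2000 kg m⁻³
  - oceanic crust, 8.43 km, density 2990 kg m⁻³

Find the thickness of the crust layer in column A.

Take the compensation level at the base of the deeper column (depth z_c below the surface of column A) and equate Σ ρ_i t_i down to z_c; mantle fills any gap and the z_c terms cancel.
Column A: x×2660 + (z_c − 0 − x)×3300
Column B: 0.214×0 + 1.77×1020 + 4.68×2000 + 8.43×2990 + (z_c − 0.214 − 14.88)×3300
The z_c×3300 term appears on both sides and cancels. Collect the known terms of each column as K = Σ(ρt)_known − 3300 × (depth of known layers): K_A = 0 − 3300×0 = 0; K_B = 36371.1 − 3300×(0.214 + 14.88) = −13439.1.
Balance: K_A − x×(3300 − 2660) = K_B, so x = (K_A − K_B)/(3300 − 2660) = 13439.1/640 = 21 km.

21 km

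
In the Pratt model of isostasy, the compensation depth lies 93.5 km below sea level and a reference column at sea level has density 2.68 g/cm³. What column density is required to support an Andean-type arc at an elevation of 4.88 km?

Pratt balance: ρ_ref D = ρ (D + h).
ρ = ρ_ref D/(D + h) = 2.68 × 93.5 km/(93.5 km + 4.88 km) = 2.55 g/cm³.

2.55 g/cm³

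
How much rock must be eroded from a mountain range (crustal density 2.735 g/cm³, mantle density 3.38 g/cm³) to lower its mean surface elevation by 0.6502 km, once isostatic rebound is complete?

Net drop Δ = e − u = e − e ρ_c/ρ_m = e (ρ_m − ρ_c)/ρ_m.
e = Δ ρ_m/(ρ_m − ρ_c) = 0.6502 km × 3.38/0.645 = 3.41 km.

3.41 km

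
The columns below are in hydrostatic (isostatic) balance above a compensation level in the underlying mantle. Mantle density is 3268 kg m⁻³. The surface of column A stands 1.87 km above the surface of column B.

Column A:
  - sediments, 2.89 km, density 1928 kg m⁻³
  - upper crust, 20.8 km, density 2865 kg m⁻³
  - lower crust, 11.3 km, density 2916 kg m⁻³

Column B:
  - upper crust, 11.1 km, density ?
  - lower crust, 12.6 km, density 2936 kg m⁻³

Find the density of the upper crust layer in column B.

Take the compensation level at the base of the deeper column (depth z_c below the surface of column A) and equate Σ ρ_i t_i down to z_c; mantle fills any gap and the z_c terms cancel.
Column A: 2.89×1928 + 20.8×2865 + 11.3×2916 + (z_c − 34.99)×3268
Column B: 1.87×0 + 11.1×ρ + 12.6×2936 + (z_c − 1.87 − 23.7)×3268
The z_c×3268 term appears on both sides and cancels. Collect the known terms of each column as K = Σ(ρt)_known − 3268 × (depth of known layers): K_A = 98114.72 − 3268×34.99 = −16232.6; K_B = 36993.6 − 3268×(1.87 + 23.7) = −46569.16.
Balance: K_A = K_B + 11.1×ρ, so ρ = (K_A − K_B)/11.1 = 30336.6/11.1 = 2730 kg m⁻³.

2730 kg m⁻³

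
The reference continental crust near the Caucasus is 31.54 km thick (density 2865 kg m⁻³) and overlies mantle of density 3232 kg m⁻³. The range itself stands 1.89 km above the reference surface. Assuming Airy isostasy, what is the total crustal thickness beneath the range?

Root depth r = h ρ_c / (ρ_m − ρ_c) = 1.89 km × 2865 / 367 = 14.75 km.
Total thickness = T + h + r = 31.54 km + 1.89 km + 14.75 km = 48.2 km.

48.2 km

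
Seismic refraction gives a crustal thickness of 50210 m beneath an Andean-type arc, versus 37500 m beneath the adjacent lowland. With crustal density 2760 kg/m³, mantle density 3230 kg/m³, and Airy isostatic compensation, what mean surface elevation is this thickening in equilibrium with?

1850 m

Excess crust Δ = 50210 m − 37500 m = 12710 m, split between elevation h and root r with h + r = Δ.
Airy balance ρ_c h = (ρ_m − ρ_c) r gives r = h ρ_c/(ρ_m − ρ_c), so h (1 + ρ_c/(ρ_m − ρ_c)) = Δ, i.e. h = Δ (ρ_m − ρ_c)/ρ_m.
h = 12710 m × 470/3230 = 1850 m.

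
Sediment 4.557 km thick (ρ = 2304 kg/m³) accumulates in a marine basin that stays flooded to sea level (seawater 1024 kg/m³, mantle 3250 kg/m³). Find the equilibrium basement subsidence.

Submarine loading: the sediment displaces seawater, and the subsidence is in turn flooded, so s (ρ_m − ρ_w) = t (ρ_sed − ρ_w).
s = 4.557 km × (2304 − 1024) / (3250 − 1024) = 2.62 km.

2.62 km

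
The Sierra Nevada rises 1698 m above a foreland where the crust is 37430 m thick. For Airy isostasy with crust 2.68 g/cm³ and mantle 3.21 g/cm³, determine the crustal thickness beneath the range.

47700 m

Root depth r = h ρ_c / (ρ_m − ρ_c) = 1698 m × 2.68 / 0.53 = 8586 m.
Total thickness = T + h + r = 37430 m + 1698 m + 8586 m = 47700 m.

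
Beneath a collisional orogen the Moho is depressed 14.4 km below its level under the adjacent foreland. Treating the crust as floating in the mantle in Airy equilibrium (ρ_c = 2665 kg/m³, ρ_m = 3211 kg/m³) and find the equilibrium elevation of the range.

Equating mass per unit area of the two columns: ρ_c h = (ρ_m − ρ_c) r.
h = r (ρ_m − ρ_c) / ρ_c = 14.4 km × (3211 − 2665) / 2665 = 2.95 km.

2.95 km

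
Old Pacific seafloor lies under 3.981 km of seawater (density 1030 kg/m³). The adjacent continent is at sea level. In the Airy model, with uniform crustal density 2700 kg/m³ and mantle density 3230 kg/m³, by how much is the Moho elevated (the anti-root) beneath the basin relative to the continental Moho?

Isostatic balance requires: replacing crust with seawater at the top is compensated by replacing crust with mantle at the base: d (ρ_c − ρ_w) = a (ρ_m − ρ_c).
a = d (ρ_c − ρ_w)/(ρ_m − ρ_c) = 3.981 km × 1670/530 = 12.5 km.

12.5 km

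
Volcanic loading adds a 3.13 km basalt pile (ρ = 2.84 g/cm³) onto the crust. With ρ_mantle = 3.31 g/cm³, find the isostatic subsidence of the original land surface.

Subaerial loading: s = t ρ_load / ρ_m.
s = 3.13 km × 2.84/3.31 = 2.69 km.

2.69 km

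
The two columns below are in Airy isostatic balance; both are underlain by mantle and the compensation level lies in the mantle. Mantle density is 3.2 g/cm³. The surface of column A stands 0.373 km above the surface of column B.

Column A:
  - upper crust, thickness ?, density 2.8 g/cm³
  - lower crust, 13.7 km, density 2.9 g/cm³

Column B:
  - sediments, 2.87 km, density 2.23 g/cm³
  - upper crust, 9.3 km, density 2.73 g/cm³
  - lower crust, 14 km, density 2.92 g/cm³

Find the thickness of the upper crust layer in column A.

20.4 km

Take the compensation level at the base of the deeper column (depth z_c below the surface of column A) and equate Σ ρ_i t_i down to z_c; mantle fills any gap and the z_c terms cancel.
Column A: x×2.8 + 13.7×2.9 + (z_c − 13.7 − x)×3.2
Column B: 0.373×0 + 2.87×2.23 + 9.3×2.73 + 14×2.92 + (z_c − 0.373 − 26.17)×3.2
The z_c×3.2 term appears on both sides and cancels. Collect the known terms of each column as K = Σ(ρt)_known − 3.2 × (depth of known layers): K_A = 39.73 − 3.2×13.7 = −4.11; K_B = 72.6691 − 3.2×(0.373 + 26.17) = −12.2685.
Balance: K_A − x×(3.2 − 2.8) = K_B, so x = (K_A − K_B)/(3.2 − 2.8) = 8.1585/0.4 = 20.4 km.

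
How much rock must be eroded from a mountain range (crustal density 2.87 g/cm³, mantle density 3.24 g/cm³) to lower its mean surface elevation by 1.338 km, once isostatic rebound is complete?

Net drop Δ = e − u = e − e ρ_c/ρ_m = e (ρ_m − ρ_c)/ρ_m.
e = Δ ρ_m/(ρ_m − ρ_c) = 1.338 km × 3.24/0.37 = 11.7 km.

11.7 km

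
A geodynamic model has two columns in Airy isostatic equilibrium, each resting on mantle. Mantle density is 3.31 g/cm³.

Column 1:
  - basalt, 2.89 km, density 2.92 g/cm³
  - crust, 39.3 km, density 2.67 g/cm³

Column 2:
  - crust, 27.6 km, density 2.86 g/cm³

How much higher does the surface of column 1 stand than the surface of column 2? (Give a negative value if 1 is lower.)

For any compensation level in the mantle, the mantle terms cancel and isostasy reduces to e = (Σt_1 − Σt_2) − (Σ(ρt)_1 − Σ(ρt)_2) / ρ_m.
Σt_1 = 42.19 km; Σt_2 = 27.6 km; Σ(ρt)_1 = 113.3698; Σ(ρt)_2 = 78.936 (in km·g/cm³).
e = (42.19 − 27.6) − (113.3698 − 78.936) / 3.31 = 4.19 km.

4.19 km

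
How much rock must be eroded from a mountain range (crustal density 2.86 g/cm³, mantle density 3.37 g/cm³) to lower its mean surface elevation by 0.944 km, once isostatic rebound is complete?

6.24 km

Net drop Δ = e − u = e − e ρ_c/ρ_m = e (ρ_m − ρ_c)/ρ_m.
e = Δ ρ_m/(ρ_m − ρ_c) = 0.944 km × 3.37/0.51 = 6.24 km.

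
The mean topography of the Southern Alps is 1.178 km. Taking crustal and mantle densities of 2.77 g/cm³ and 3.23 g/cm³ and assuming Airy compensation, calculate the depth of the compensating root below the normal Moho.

7.09 km

In Airy isostatic equilibrium: the weight of the topography is balanced by the buoyancy of the root, ρ_c h = (ρ_m − ρ_c) r.
r = h · ρ_c / (ρ_m − ρ_c) = 1.178 km × 2.77 / (3.23 − 2.77) = 7.09 km.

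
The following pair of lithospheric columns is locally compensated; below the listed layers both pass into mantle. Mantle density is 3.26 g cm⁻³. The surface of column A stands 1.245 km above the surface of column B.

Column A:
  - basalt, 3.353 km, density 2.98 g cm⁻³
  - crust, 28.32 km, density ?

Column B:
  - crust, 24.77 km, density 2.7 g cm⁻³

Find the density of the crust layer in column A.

2.66 g cm⁻³

Take the compensation level at the base of the deeper column (depth z_c below the surface of column A) and equate Σ ρ_i t_i down to z_c; mantle fills any gap and the z_c terms cancel.
Column A: 3.353×2.98 + 28.32×ρ + (z_c − 31.673)×3.26
Column B: 1.245×0 + 24.77×2.7 + (z_c − 1.245 − 24.77)×3.26
The z_c×3.26 term appears on both sides and cancels. Collect the known terms of each column as K = Σ(ρt)_known − 3.26 × (depth of known layers): K_A = 9.99194 − 3.26×31.673 = −93.26204; K_B = 66.879 − 3.26×(1.245 + 24.77) = −17.9299.
Balance: K_A + 28.32×ρ = K_B, so ρ = (K_B − K_A)/28.32 = 75.3321/28.32 = 2.66 g cm⁻³.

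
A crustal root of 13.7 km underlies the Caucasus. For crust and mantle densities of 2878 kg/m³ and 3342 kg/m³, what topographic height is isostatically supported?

By Archimedes' principle applied to the lithosphere: ρ_c h = (ρ_m − ρ_c) r.
h = r (ρ_m − ρ_c) / ρ_c = 13.7 km × (3342 − 2878) / 2878 = 2.21 km.

2.21 km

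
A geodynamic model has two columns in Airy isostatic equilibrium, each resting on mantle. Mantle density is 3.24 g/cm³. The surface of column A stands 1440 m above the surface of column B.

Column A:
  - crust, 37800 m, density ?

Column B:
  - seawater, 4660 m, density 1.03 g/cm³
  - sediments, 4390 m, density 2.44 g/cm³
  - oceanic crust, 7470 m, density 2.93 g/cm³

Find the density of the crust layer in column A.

2.69 g/cm³

Take the compensation level at the base of the deeper column (depth z_c below the surface of column A) and equate Σ ρ_i t_i down to z_c; mantle fills any gap and the z_c terms cancel.
Column A: 37800×ρ + (z_c − 37800)×3.24
Column B: 1440×0 + 4660×1.03 + 4390×2.44 + 7470×2.93 + (z_c − 1440 − 16520)×3.24
The z_c×3.24 term appears on both sides and cancels. Collect the known terms of each column as K = Σ(ρt)_known − 3.24 × (depth of known layers): K_A = 0 − 3.24×37800 = −122472; K_B = 37398.5 − 3.24×(1440 + 16520) = −20791.9.
Balance: K_A + 37800×ρ = K_B, so ρ = (K_B − K_A)/37800 = 101680/37800 = 2.69 g/cm³.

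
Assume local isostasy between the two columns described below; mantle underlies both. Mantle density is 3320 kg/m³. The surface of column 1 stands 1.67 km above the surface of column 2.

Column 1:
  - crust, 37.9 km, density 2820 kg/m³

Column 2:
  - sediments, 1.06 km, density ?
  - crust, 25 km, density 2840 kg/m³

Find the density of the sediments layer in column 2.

Take the compensation level at the base of the deeper column (depth z_c below the surface of column 1) and equate Σ ρ_i t_i down to z_c; mantle fills any gap and the z_c terms cancel.
Column 1: 37.9×2820 + (z_c − 37.9)×3320
Column 2: 1.67×0 + 1.06×ρ + 25×2840 + (z_c − 1.67 − 26.06)×3320
The z_c×3320 term appears on both sides and cancels. Collect the known terms of each column as K = Σ(ρt)_known − 3320 × (depth of known layers): K_1 = 106878 − 3320×37.9 = −18950; K_2 = 71000 − 3320×(1.67 + 26.06) = −21063.6.
Balance: K_1 = K_2 + 1.06×ρ, so ρ = (K_1 − K_2)/1.06 = 2113.6/1.06 = 1990 kg/m³.

1990 kg/m³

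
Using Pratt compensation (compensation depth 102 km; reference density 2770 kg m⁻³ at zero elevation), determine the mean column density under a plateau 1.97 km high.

Pratt balance: ρ_ref D = ρ (D + h).
ρ = ρ_ref D/(D + h) = 2770 × 102 km/(102 km + 1.97 km) = 2720 kg m⁻³.

2720 kg m⁻³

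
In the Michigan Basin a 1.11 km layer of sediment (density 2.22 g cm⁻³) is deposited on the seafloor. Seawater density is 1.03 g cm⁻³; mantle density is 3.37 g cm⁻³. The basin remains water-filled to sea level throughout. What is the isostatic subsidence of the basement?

Submarine loading: the sediment displaces seawater, and the subsidence is in turn flooded, so s (ρ_m − ρ_w) = t (ρ_sed − ρ_w).
s = 1.11 km × (2.22 − 1.03) / (3.37 − 1.03) = 0.564 km.

0.564 km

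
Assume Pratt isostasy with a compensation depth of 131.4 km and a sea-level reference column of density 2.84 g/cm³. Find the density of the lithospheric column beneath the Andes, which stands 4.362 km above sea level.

2.75 g/cm³

Pratt balance: ρ_ref D = ρ (D + h).
ρ = ρ_ref D/(D + h) = 2.84 × 131.4 km/(131.4 km + 4.362 km) = 2.75 g/cm³.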